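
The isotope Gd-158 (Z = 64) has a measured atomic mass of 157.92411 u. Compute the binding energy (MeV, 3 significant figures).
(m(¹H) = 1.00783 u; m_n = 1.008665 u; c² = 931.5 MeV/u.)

Mass of separated nucleons = 64(1.00783) + 94(1.008665) = 64.50112 + 94.814510 = 159.315630 u
Δm = 159.315630 − 157.92411 = 1.391520 u
E_B = 1.391520 × 931.5 = 1296.20 MeV

1300 MeV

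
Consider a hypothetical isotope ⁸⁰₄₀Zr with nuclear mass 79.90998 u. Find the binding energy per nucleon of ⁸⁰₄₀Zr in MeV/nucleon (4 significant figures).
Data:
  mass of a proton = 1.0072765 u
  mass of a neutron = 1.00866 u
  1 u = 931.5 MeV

The nucleus contains 40 protons and 80 − 40 = 40 neutrons.
Total constituent mass: 40 × 1.0072765 + 40 × 1.00866 = 80.6374600 u
Δm = 80.6374600 − 79.90998 = 0.7274800 u
E_B = 0.7274800 × 931.5 = 677.648 MeV
Per nucleon: 677.648 / 80 = 8.471 MeV

8.471 MeV/nucleon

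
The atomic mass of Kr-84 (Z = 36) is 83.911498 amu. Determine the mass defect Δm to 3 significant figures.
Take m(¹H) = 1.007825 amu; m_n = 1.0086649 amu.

0.786 amu

Σm = 36·m(¹H) + 48·m_n = 36.281700 + 48.4159152 = 84.6976152 amu
The mass defect is 84.6976152 − 83.911498 = 0.7861172 amu.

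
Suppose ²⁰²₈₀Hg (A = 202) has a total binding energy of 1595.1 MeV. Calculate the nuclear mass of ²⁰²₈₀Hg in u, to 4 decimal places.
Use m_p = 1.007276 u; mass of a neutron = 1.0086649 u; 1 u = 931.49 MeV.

201.9268 u

Mass defect = 1595.1 MeV / (931.49 MeV/u) = 1.712418 u
Constituent mass = 80(1.007276) + 122(1.0086649) = 203.6391978 u
Nuclear mass = 203.6391978 − 1.712418 = 201.9267798 u ≈ 201.9268 u (to 4 decimal places)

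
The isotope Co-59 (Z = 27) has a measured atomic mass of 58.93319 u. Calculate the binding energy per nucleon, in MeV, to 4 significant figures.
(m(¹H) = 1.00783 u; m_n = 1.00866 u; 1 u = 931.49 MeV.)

8.768 MeV/nucleon

Σm = 27·m(¹H) + 32·m_n = 27.21141 + 32.27712 = 59.48853 u
Δm = 59.48853 − 58.93319 = 0.55534 u
Converting to energy: 0.55534 u × 931.49 MeV/u = 517.294 MeV
Per nucleon: 517.294 / 59 = 8.768 MeV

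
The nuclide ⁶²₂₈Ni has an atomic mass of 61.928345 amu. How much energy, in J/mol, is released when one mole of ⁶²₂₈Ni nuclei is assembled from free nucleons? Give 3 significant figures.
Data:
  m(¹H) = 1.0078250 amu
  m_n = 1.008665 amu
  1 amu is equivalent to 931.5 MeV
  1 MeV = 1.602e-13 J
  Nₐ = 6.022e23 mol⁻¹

Z = 28, so N = A − Z = 62 − 28 = 34.
Mass of separated nucleons = 28(1.0078250) + 34(1.008665) = 28.2191000 + 34.294610 = 62.5137100 amu
Mass defect Δm = 62.5137100 − 61.928345 = 0.5853650 amu
Converting to energy: 0.5853650 amu × 931.5 MeV/amu = 545.267 MeV
Per nucleus in joules: 545.267 MeV × 1.602e-13 J/MeV = 8.7352e-11 J
Per mole: 8.7352e-11 J × 6.022e23 mol⁻¹ = 5.2603e+13 J/mol

5.26e+13 J/mol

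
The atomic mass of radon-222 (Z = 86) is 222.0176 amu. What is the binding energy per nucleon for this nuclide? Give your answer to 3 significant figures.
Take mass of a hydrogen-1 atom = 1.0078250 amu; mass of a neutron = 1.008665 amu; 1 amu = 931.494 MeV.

The nucleus contains 86 protons and 222 − 86 = 136 neutrons.
Σm = 86·m(¹H) + 136·m_n = 86.6729500 + 137.178440 = 223.8513900 amu
Δm = 223.8513900 − 222.0176 = 1.8337900 amu
E_B = 1.8337900 × 931.494 = 1708.16 MeV
Per nucleon: 1708.16 / 222 = 7.694 MeV

7.69 MeV/nucleon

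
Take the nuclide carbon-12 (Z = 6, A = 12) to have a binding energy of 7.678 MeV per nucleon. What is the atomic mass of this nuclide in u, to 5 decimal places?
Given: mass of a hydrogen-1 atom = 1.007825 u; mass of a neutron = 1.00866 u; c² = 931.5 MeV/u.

Total binding energy = 12 × 7.678 = 92.136 MeV
Mass defect = 92.136 MeV / (931.5 MeV/u) = 0.0989114 u
Constituent mass = 6(1.007825) + 6(1.00866) = 12.098910 u
Atomic mass = 12.098910 − 0.0989114 = 11.9999986 u ≈ 12.00000 u (to 5 decimal places)

12.00000 u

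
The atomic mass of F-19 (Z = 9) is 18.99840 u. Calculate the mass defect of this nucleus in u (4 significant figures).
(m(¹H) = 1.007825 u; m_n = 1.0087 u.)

0.1590 u

The nucleus contains 9 protons and 19 − 9 = 10 neutrons.
Total constituent mass: 9 × 1.007825 + 10 × 1.0087 = 19.157425 u
Mass defect Δm = 19.157425 − 18.99840 = 0.159025 u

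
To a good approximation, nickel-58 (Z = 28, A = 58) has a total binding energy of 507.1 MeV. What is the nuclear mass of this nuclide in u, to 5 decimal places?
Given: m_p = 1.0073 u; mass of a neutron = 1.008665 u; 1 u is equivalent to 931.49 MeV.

Mass defect = 507.1 MeV / (931.49 MeV/u) = 0.5443966 u
Constituent mass = 28(1.0073) + 30(1.008665) = 58.464350 u
Nuclear mass = 58.464350 − 0.5443966 = 57.9199534 u ≈ 57.91995 u (to 5 decimal places)

57.91995 u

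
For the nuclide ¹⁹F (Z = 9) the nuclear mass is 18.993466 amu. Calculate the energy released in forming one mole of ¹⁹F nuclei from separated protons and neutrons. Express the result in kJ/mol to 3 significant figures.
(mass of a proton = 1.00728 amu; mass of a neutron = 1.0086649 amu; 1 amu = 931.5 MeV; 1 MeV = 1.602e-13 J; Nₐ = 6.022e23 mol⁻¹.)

Z = 9, so N = A − Z = 19 − 9 = 10.
Mass of separated nucleons = 9(1.00728) + 10(1.0086649) = 9.06552 + 10.0866490 = 19.1521690 amu
The mass defect is 19.1521690 − 18.993466 = 0.1587030 amu.
E_B = 0.1587030 × 931.5 = 147.832 MeV
Per nucleus in joules: 147.832 MeV × 1.602e-13 J/MeV = 2.3683e-11 J
Per mole: 2.3683e-11 J × 6.022e23 mol⁻¹ = 1.4262e+13 J/mol

1.43e+10 kJ/mol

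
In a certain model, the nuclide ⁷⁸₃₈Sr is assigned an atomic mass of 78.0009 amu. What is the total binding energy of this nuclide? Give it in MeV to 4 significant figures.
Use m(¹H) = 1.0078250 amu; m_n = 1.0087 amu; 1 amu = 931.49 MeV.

600.3 MeV

With 38 protons and 40 neutrons (A = 78):
Mass of separated nucleons = 38(1.0078250) + 40(1.0087) = 38.2973500 + 40.3480 = 78.6453500 amu
Δm = 78.6453500 − 78.0009 = 0.6444500 amu
Converting to energy: 0.6444500 amu × 931.49 MeV/amu = 600.299 MeV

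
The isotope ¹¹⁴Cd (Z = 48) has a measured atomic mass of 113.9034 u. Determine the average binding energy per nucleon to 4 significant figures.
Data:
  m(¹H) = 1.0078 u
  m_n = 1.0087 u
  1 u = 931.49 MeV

The nucleus contains 48 protons and 114 − 48 = 66 neutrons.
Σm = 48·m(¹H) + 66·m_n = 48.3744 + 66.5742 = 114.9486 u
Δm = 114.9486 − 113.9034 = 1.0452 u
Converting to energy: 1.0452 u × 931.49 MeV/u = 973.593 MeV
BE/A = 973.593 MeV / 114 = 8.540 MeV/nucleon

8.540 MeV/nucleon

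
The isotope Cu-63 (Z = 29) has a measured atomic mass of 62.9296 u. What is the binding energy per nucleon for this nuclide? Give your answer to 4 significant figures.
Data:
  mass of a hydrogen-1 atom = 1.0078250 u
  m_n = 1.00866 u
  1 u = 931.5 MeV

8.750 MeV/nucleon

Total constituent mass: 29 × 1.0078250 + 34 × 1.00866 = 63.5213650 u
Δm = 63.5213650 − 62.9296 = 0.5917650 u
Converting to energy: 0.5917650 u × 931.5 MeV/u = 551.229 MeV
BE/A = 551.229 MeV / 63 = 8.750 MeV/nucleon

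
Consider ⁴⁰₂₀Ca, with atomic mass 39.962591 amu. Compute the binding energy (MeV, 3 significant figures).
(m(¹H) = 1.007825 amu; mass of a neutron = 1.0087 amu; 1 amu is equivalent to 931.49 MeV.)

Σm = 20·m(¹H) + 20·m_n = 20.156500 + 20.1740 = 40.330500 amu
The mass defect is 40.330500 − 39.962591 = 0.367909 amu.
Converting to energy: 0.367909 amu × 931.49 MeV/amu = 342.704 MeV

343 MeV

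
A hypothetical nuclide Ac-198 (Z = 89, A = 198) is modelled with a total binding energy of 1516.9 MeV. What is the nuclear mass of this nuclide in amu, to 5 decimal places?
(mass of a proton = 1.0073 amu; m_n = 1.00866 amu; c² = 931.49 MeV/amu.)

Mass defect = 1516.9 MeV / (931.49 MeV/amu) = 1.6284662 amu
Constituent mass = 89(1.0073) + 109(1.00866) = 199.59364 amu
Nuclear mass = 199.59364 − 1.6284662 = 197.9651738 amu ≈ 197.96517 amu (to 5 decimal places)

197.96517 amu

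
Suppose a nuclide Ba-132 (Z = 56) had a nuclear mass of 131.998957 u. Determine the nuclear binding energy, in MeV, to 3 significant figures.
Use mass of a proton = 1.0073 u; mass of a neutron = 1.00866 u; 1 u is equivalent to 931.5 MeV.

995 MeV

Mass of separated nucleons = 56(1.0073) + 76(1.00866) = 56.4088 + 76.65816 = 133.06696 u
Δm = 133.06696 − 131.998957 = 1.068003 u
Binding energy = Δm·c² = 1.068003 × 931.5 MeV/u = 994.845 MeV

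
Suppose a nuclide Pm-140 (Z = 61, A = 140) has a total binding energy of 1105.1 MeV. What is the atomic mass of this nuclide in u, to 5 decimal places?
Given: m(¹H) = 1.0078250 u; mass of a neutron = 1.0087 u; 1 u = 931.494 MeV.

139.97825 u

Mass defect = 1105.1 MeV / (931.494 MeV/u) = 1.1863737 u
Constituent mass = 61(1.0078250) + 79(1.0087) = 141.1646250 u
Atomic mass = 141.1646250 − 1.1863737 = 139.9782513 u ≈ 139.97825 u (to 5 decimal places)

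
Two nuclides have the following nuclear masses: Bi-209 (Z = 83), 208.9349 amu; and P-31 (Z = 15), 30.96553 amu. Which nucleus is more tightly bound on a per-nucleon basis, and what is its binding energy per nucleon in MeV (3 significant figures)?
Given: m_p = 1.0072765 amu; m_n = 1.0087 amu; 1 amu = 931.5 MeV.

P-31; 8.50 MeV/nucleon

Bi-209: Σm = 83(1.0072765) + 126(1.0087) = 210.7001495 amu; Δm = 1.7652495 amu; E_B = 1644.33 MeV; E_B/A = 7.868 MeV
P-31: Σm = 15(1.0072765) + 16(1.0087) = 31.2483475 amu; Δm = 0.2828175 amu; E_B = 263.44 MeV; E_B/A = 8.498 MeV
P-31 has the higher binding energy per nucleon, so it is the more tightly bound nucleus.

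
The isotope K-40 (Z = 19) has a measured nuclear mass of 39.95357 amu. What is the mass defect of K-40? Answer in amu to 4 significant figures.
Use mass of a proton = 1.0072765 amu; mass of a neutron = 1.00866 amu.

0.3665 amu

Total constituent mass: 19 × 1.0072765 + 21 × 1.00866 = 40.3201135 amu
Mass defect Δm = 40.3201135 − 39.95357 = 0.3665435 amu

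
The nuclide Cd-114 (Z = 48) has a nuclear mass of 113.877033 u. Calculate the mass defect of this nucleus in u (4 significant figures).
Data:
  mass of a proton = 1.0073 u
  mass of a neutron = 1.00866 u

The nucleus contains 48 protons and 114 − 48 = 66 neutrons.
Total constituent mass: 48 × 1.0073 + 66 × 1.00866 = 114.92196 u
The mass defect is 114.92196 − 113.877033 = 1.044927 u.

1.045 u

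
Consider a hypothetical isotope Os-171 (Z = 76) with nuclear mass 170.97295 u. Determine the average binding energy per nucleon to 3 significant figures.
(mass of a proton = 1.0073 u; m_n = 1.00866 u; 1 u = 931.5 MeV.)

Z = 76, so N = A − Z = 171 − 76 = 95.
Total constituent mass: 76 × 1.0073 + 95 × 1.00866 = 172.37750 u
Mass defect Δm = 172.37750 − 170.97295 = 1.40455 u
Binding energy = Δm·c² = 1.40455 × 931.5 MeV/u = 1308.34 MeV
Dividing by A = 171 gives 7.651 MeV per nucleon.

7.65 MeV/nucleon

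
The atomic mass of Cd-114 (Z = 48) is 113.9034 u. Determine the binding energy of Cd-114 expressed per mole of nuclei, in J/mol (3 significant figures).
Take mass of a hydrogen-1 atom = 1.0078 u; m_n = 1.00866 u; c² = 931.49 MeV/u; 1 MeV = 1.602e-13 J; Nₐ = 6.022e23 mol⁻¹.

9.37e+13 J/mol

Mass of separated nucleons = 48(1.0078) + 66(1.00866) = 48.3744 + 66.57156 = 114.94596 u
Δm = 114.94596 − 113.9034 = 1.04256 u
E_B = 1.04256 × 931.49 = 971.134 MeV
Per nucleus in joules: 971.134 MeV × 1.602e-13 J/MeV = 1.5558e-10 J
Per mole: 1.5558e-10 J × 6.022e23 mol⁻¹ = 9.3690e+13 J/mol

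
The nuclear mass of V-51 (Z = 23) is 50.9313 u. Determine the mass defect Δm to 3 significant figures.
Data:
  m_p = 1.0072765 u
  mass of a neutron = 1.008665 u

Σm = 23·m_p + 28·m_n = 23.1673595 + 28.242620 = 51.4099795 u
Δm = 51.4099795 − 50.9313 = 0.4786795 u

0.479 u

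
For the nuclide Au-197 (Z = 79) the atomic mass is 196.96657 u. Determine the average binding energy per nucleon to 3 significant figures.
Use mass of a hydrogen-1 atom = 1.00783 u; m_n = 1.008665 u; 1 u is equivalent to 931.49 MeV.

7.92 MeV/nucleon

With 79 protons and 118 neutrons (A = 197):
Σm = 79·m(¹H) + 118·m_n = 79.61857 + 119.022470 = 198.641040 u
The mass defect is 198.641040 − 196.96657 = 1.674470 u.
E_B = 1.674470 × 931.49 = 1559.75 MeV
BE/A = 1559.75 MeV / 197 = 7.918 MeV/nucleon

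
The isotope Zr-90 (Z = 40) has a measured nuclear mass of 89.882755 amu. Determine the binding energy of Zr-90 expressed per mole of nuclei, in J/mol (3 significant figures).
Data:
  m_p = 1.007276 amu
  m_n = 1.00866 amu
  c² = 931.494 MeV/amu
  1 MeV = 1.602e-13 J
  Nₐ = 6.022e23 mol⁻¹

With 40 protons and 50 neutrons (A = 90):
Mass of separated nucleons = 40(1.007276) + 50(1.00866) = 40.291040 + 50.43300 = 90.724040 amu
Mass defect Δm = 90.724040 − 89.882755 = 0.841285 amu
E_B = 0.841285 × 931.494 = 783.652 MeV
Per nucleus in joules: 783.652 MeV × 1.602e-13 J/MeV = 1.2554e-10 J
Per mole: 1.2554e-10 J × 6.022e23 mol⁻¹ = 7.5600e+13 J/mol

7.56e+13 J/mol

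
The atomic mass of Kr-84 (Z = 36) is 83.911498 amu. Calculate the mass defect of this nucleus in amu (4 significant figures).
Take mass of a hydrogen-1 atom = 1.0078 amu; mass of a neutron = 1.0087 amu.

0.7869 amu

With 36 protons and 48 neutrons (A = 84):
Total constituent mass: 36 × 1.0078 + 48 × 1.0087 = 84.6984 amu
The mass defect is 84.6984 − 83.911498 = 0.786902 amu.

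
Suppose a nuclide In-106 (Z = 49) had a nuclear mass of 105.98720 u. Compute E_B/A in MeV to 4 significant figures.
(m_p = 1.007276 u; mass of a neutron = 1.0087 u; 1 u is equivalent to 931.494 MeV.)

Z = 49, so N = A − Z = 106 − 49 = 57.
Total constituent mass: 49 × 1.007276 + 57 × 1.0087 = 106.852424 u
Δm = 106.852424 − 105.98720 = 0.865224 u
E_B = 0.865224 × 931.494 = 805.951 MeV
Per nucleon: 805.951 / 106 = 7.603 MeV

7.603 MeV/nucleon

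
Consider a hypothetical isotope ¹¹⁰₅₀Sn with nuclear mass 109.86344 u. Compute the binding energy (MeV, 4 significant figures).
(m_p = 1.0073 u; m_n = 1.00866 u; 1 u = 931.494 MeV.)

Z = 50, so N = A − Z = 110 − 50 = 60.
Mass of separated nucleons = 50(1.0073) + 60(1.00866) = 50.3650 + 60.51960 = 110.88460 u
The mass defect is 110.88460 − 109.86344 = 1.02116 u.
Converting to energy: 1.02116 u × 931.494 MeV/u = 951.204 MeV

951.2 MeV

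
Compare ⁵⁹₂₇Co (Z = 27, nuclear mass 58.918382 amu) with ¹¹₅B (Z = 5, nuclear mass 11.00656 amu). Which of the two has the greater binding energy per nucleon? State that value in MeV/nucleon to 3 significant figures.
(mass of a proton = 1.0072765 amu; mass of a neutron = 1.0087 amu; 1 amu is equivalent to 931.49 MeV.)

⁵⁹₂₇Co: Σm = 27(1.0072765) + 32(1.0087) = 59.4748655 amu; Δm = 0.5564835 amu; E_B = 518.36 MeV; E_B/A = 8.786 MeV
¹¹₅B: Σm = 5(1.0072765) + 6(1.0087) = 11.0885825 amu; Δm = 0.0820225 amu; E_B = 76.403 MeV; E_B/A = 6.946 MeV
⁵⁹₂₇Co has the higher binding energy per nucleon, so it is the more tightly bound nucleus.

⁵⁹₂₇Co; 8.79 MeV/nucleon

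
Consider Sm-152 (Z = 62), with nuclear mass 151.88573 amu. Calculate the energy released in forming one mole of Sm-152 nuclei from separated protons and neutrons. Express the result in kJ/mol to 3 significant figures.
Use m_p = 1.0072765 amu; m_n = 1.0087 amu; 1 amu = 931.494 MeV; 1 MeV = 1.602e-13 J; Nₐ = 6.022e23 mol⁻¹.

1.21e+11 kJ/mol

With 62 protons and 90 neutrons (A = 152):
Mass of separated nucleons = 62(1.0072765) + 90(1.0087) = 62.4511430 + 90.7830 = 153.2341430 amu
The mass defect is 153.2341430 − 151.88573 = 1.3484130 amu.
Converting to energy: 1.3484130 amu × 931.494 MeV/amu = 1256.04 MeV
Per nucleus in joules: 1256.04 MeV × 1.602e-13 J/MeV = 2.0122e-10 J
Per mole: 2.0122e-10 J × 6.022e23 mol⁻¹ = 1.2117e+14 J/mol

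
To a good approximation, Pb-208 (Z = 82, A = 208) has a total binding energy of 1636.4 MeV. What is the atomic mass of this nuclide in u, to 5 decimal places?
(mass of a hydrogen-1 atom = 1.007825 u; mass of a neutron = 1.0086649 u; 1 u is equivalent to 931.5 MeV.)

207.97669 u

Mass defect = 1636.4 MeV / (931.5 MeV/u) = 1.7567364 u
Constituent mass = 82(1.007825) + 126(1.0086649) = 209.7334274 u
Atomic mass = 209.7334274 − 1.7567364 = 207.9766910 u ≈ 207.97669 u (to 5 decimal places)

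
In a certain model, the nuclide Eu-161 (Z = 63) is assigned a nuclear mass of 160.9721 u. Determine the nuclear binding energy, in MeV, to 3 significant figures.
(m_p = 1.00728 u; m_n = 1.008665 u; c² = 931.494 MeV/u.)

With 63 protons and 98 neutrons (A = 161):
Σm = 63·m_p + 98·m_n = 63.45864 + 98.849170 = 162.307810 u
The mass defect is 162.307810 − 160.9721 = 1.335710 u.
E_B = 1.335710 × 931.494 = 1244.21 MeV

1240 MeV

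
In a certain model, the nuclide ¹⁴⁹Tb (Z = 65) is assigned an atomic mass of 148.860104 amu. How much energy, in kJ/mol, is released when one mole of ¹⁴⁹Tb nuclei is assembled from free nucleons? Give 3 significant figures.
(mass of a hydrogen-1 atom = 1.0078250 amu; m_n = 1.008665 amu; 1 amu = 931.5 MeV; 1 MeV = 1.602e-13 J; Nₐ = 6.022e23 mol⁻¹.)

1.24e+11 kJ/mol

Σm = 65·m(¹H) + 84·m_n = 65.5086250 + 84.727860 = 150.2364850 amu
The mass defect is 150.2364850 − 148.860104 = 1.3763810 amu.
E_B = 1.3763810 × 931.5 = 1282.10 MeV
Per nucleus in joules: 1282.10 MeV × 1.602e-13 J/MeV = 2.0539e-10 J
Per mole: 2.0539e-10 J × 6.022e23 mol⁻¹ = 1.2369e+14 J/mol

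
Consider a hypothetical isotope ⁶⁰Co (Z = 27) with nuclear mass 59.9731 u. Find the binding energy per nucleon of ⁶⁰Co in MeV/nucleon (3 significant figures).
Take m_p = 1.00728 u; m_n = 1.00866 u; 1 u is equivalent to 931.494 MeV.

The nucleus contains 27 protons and 60 − 27 = 33 neutrons.
Σm = 27·m_p + 33·m_n = 27.19656 + 33.28578 = 60.48234 u
Mass defect Δm = 60.48234 − 59.9731 = 0.50924 u
Converting to energy: 0.50924 u × 931.494 MeV/u = 474.354 MeV
Dividing by A = 60 gives 7.906 MeV per nucleon.

7.91 MeV/nucleon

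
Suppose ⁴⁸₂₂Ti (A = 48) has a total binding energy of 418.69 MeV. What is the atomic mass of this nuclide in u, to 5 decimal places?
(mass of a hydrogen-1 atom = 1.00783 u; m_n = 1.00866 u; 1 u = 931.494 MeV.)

47.94794 u

Mass defect = 418.69 MeV / (931.494 MeV/u) = 0.4494822 u
Constituent mass = 22(1.00783) + 26(1.00866) = 48.39742 u
Atomic mass = 48.39742 − 0.4494822 = 47.9479378 u ≈ 47.94794 u (to 5 decimal places)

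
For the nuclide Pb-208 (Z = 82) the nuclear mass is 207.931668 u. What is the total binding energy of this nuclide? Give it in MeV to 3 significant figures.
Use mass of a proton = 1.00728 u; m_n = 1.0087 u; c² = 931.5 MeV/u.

Z = 82, so N = A − Z = 208 − 82 = 126.
Σm = 82·m_p + 126·m_n = 82.59696 + 127.0962 = 209.69316 u
Δm = 209.69316 − 207.931668 = 1.761492 u
E_B = 1.761492 × 931.5 = 1640.83 MeV

1640 MeV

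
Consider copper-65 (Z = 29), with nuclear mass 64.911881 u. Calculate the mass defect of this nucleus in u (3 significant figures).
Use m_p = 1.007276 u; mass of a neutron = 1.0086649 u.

0.611 u

Mass of separated nucleons = 29(1.007276) + 36(1.0086649) = 29.211004 + 36.3119364 = 65.5229404 u
Δm = 65.5229404 − 64.911881 = 0.6110594 u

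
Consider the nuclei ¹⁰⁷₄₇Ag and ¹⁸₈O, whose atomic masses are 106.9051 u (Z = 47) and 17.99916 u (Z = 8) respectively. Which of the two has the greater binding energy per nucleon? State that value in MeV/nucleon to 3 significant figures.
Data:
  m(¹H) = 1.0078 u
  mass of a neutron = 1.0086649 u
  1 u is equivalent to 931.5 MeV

¹⁰⁷₄₇Ag; 8.54 MeV/nucleon

¹⁰⁷₄₇Ag: Σm = 47(1.0078) + 60(1.0086649) = 107.8864940 u; Δm = 0.9813940 u; E_B = 914.17 MeV; E_B/A = 8.544 MeV
¹⁸₈O: Σm = 8(1.0078) + 10(1.0086649) = 18.1490490 u; Δm = 0.1498890 u; E_B = 139.62 MeV; E_B/A = 7.757 MeV
¹⁰⁷₄₇Ag has the higher binding energy per nucleon, so it is the more tightly bound nucleus.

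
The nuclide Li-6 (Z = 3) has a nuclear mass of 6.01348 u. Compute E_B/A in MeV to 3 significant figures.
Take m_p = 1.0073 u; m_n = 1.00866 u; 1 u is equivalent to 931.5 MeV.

Total constituent mass: 3 × 1.0073 + 3 × 1.00866 = 6.04788 u
Mass defect Δm = 6.04788 − 6.01348 = 0.03440 u
Converting to energy: 0.03440 u × 931.5 MeV/u = 32.0436 MeV
Per nucleon: 32.0436 / 6 = 5.341 MeV

5.34 MeV/nucleon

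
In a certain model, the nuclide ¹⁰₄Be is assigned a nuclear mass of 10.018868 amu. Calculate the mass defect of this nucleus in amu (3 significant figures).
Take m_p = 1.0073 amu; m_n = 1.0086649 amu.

With 4 protons and 6 neutrons (A = 10):
Σm = 4·m_p + 6·m_n = 4.0292 + 6.0519894 = 10.0811894 amu
Δm = 10.0811894 − 10.018868 = 0.0623214 amu

0.0623 amu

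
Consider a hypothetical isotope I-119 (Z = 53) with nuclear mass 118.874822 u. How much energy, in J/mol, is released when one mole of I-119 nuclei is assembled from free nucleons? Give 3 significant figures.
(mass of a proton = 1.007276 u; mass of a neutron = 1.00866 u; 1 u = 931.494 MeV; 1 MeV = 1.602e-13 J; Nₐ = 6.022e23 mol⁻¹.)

9.73e+13 J/mol

Z = 53, so N = A − Z = 119 − 53 = 66.
Σm = 53·m_p + 66·m_n = 53.385628 + 66.57156 = 119.957188 u
Mass defect Δm = 119.957188 − 118.874822 = 1.082366 u
Binding energy = Δm·c² = 1.082366 × 931.494 MeV/u = 1008.22 MeV
Per nucleus in joules: 1008.22 MeV × 1.602e-13 J/MeV = 1.6152e-10 J
Per mole: 1.6152e-10 J × 6.022e23 mol⁻¹ = 9.7267e+13 J/mol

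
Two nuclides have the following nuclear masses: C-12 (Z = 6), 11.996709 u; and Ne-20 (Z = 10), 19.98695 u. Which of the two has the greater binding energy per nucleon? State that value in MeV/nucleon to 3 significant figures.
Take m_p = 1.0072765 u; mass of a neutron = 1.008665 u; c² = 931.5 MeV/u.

Ne-20; 8.03 MeV/nucleon

C-12: Σm = 6(1.0072765) + 6(1.008665) = 12.0956490 u; Δm = 0.0989400 u; E_B = 92.163 MeV; E_B/A = 7.680 MeV
Ne-20: Σm = 10(1.0072765) + 10(1.008665) = 20.1594150 u; Δm = 0.1724650 u; E_B = 160.65 MeV; E_B/A = 8.033 MeV
Ne-20 has the higher binding energy per nucleon, so it is the more tightly bound nucleus.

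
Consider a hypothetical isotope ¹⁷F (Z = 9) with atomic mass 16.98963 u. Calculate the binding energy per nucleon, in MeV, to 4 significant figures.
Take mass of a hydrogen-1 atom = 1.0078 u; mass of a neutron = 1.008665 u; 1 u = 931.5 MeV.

8.213 MeV/nucleon

Mass of separated nucleons = 9(1.0078) + 8(1.008665) = 9.0702 + 8.069320 = 17.139520 u
The mass defect is 17.139520 − 16.98963 = 0.149890 u.
Binding energy = Δm·c² = 0.149890 × 931.5 MeV/u = 139.623 MeV
Dividing by A = 17 gives 8.213 MeV per nucleon.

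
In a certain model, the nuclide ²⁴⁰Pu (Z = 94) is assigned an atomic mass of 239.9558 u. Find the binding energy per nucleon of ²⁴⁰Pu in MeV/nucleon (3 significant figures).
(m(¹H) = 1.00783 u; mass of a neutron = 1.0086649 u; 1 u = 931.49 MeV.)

7.94 MeV/nucleon

Σm = 94·m(¹H) + 146·m_n = 94.73602 + 147.2650754 = 242.0010954 u
Δm = 242.0010954 − 239.9558 = 2.0452954 u
Binding energy = Δm·c² = 2.0452954 × 931.49 MeV/u = 1905.17 MeV
BE/A = 1905.17 MeV / 240 = 7.938 MeV/nucleon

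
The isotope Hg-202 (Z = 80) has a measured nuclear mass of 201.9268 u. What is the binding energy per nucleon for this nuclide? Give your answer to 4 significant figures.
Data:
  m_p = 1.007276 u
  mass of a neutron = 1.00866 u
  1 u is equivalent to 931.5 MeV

Mass of separated nucleons = 80(1.007276) + 122(1.00866) = 80.582080 + 123.05652 = 203.638600 u
Δm = 203.638600 − 201.9268 = 1.711800 u
E_B = 1.711800 × 931.5 = 1594.54 MeV
Per nucleon: 1594.54 / 202 = 7.894 MeV

7.894 MeV/nucleon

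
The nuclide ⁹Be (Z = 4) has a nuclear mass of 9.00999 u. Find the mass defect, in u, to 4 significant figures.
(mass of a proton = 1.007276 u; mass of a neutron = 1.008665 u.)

0.06244 u

The nucleus contains 4 protons and 9 − 4 = 5 neutrons.
Total constituent mass: 4 × 1.007276 + 5 × 1.008665 = 9.072429 u
Δm = 9.072429 − 9.00999 = 0.062439 u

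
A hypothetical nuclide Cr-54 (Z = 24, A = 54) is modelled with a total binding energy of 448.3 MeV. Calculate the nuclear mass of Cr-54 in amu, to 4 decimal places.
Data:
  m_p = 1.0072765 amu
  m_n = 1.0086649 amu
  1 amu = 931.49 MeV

53.9533 amu

Mass defect = 448.3 MeV / (931.49 MeV/amu) = 0.481272 amu
Constituent mass = 24(1.0072765) + 30(1.0086649) = 54.4345830 amu
Nuclear mass = 54.4345830 − 0.481272 = 53.9533110 amu ≈ 53.9533 amu (to 4 decimal places)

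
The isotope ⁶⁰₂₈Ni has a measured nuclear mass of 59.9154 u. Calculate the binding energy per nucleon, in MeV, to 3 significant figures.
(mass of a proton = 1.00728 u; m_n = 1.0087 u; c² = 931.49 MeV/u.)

With 28 protons and 32 neutrons (A = 60):
Mass of separated nucleons = 28(1.00728) + 32(1.0087) = 28.20384 + 32.2784 = 60.48224 u
Mass defect Δm = 60.48224 − 59.9154 = 0.56684 u
E_B = 0.56684 × 931.49 = 528.006 MeV
Dividing by A = 60 gives 8.800 MeV per nucleon.

8.80 MeV/nucleon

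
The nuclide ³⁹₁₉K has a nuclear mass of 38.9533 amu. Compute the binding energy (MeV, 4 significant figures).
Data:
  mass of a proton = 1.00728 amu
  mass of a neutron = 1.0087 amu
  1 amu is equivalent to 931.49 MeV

334.4 MeV

Z = 19, so N = A − Z = 39 − 19 = 20.
Mass of separated nucleons = 19(1.00728) + 20(1.0087) = 19.13832 + 20.1740 = 39.31232 amu
The mass defect is 39.31232 − 38.9533 = 0.35902 amu.
Converting to energy: 0.35902 amu × 931.49 MeV/amu = 334.424 MeV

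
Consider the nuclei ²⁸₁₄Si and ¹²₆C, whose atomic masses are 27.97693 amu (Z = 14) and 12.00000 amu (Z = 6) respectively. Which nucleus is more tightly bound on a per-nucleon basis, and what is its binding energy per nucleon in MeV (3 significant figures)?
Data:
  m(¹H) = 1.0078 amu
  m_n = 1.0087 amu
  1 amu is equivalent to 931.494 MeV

²⁸₁₄Si: Σm = 14(1.0078) + 14(1.0087) = 28.2310 amu; Δm = 0.25407 amu; E_B = 236.66 MeV; E_B/A = 8.452 MeV
¹²₆C: Σm = 6(1.0078) + 6(1.0087) = 12.0990 amu; Δm = 0.09900 amu; E_B = 92.218 MeV; E_B/A = 7.6848 MeV
²⁸₁₄Si has the higher binding energy per nucleon, so it is the more tightly bound nucleus.

²⁸₁₄Si; 8.45 MeV/nucleon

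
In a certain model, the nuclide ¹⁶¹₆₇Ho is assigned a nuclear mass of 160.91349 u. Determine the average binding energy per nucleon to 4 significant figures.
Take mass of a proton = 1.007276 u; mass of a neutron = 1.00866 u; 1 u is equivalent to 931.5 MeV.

Z = 67, so N = A − Z = 161 − 67 = 94.
Σm = 67·m_p + 94·m_n = 67.487492 + 94.81404 = 162.301532 u
Δm = 162.301532 − 160.91349 = 1.388042 u
Converting to energy: 1.388042 u × 931.5 MeV/u = 1292.96 MeV
Per nucleon: 1292.96 / 161 = 8.031 MeV

8.031 MeV/nucleon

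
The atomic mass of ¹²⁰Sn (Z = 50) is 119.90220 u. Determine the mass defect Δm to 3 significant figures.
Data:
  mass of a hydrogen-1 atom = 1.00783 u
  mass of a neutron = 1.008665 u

1.10 u

With 50 protons and 70 neutrons (A = 120):
Total constituent mass: 50 × 1.00783 + 70 × 1.008665 = 120.998050 u
Mass defect Δm = 120.998050 − 119.90220 = 1.095850 u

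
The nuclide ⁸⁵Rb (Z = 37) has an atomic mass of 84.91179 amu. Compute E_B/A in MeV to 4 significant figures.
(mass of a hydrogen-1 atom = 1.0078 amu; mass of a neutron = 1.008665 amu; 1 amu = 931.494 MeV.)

Total constituent mass: 37 × 1.0078 + 48 × 1.008665 = 85.704520 amu
Δm = 85.704520 − 84.91179 = 0.792730 amu
Converting to energy: 0.792730 amu × 931.494 MeV/amu = 738.423 MeV
Dividing by A = 85 gives 8.687 MeV per nucleon.

8.687 MeV/nucleon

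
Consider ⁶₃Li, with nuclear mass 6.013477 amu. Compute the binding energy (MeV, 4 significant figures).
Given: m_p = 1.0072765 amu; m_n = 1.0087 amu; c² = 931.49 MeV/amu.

Mass of separated nucleons = 3(1.0072765) + 3(1.0087) = 3.0218295 + 3.0261 = 6.0479295 amu
Δm = 6.0479295 − 6.013477 = 0.0344525 amu
Binding energy = Δm·c² = 0.0344525 × 931.49 MeV/amu = 32.0922 MeV

32.09 MeV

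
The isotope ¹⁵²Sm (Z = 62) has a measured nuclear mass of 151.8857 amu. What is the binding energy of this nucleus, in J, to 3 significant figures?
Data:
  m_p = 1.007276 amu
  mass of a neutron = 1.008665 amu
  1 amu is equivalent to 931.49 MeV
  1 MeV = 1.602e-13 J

The nucleus contains 62 protons and 152 − 62 = 90 neutrons.
Σm = 62·m_p + 90·m_n = 62.451112 + 90.779850 = 153.230962 amu
Δm = 153.230962 − 151.8857 = 1.345262 amu
Binding energy = Δm·c² = 1.345262 × 931.49 MeV/amu = 1253.10 MeV
In joules: 1253.10 MeV × 1.602e-13 J/MeV = 2.0075e-10 J

2.01e-10 J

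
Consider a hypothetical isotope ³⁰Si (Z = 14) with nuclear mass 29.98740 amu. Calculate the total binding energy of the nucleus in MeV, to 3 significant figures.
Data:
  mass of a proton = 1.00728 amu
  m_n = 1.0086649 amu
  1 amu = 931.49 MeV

236 MeV

The nucleus contains 14 protons and 30 − 14 = 16 neutrons.
Σm = 14·m_p + 16·m_n = 14.10192 + 16.1386384 = 30.2405584 amu
The mass defect is 30.2405584 − 29.98740 = 0.2531584 amu.
E_B = 0.2531584 × 931.49 = 235.815 MeV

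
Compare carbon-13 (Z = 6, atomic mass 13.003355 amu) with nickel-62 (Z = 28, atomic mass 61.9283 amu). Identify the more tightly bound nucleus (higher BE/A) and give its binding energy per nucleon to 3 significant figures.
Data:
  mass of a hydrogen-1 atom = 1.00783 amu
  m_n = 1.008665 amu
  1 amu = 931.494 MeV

carbon-13: Σm = 6(1.00783) + 7(1.008665) = 13.107635 amu; Δm = 0.104280 amu; E_B = 97.136 MeV; E_B/A = 7.472 MeV
nickel-62: Σm = 28(1.00783) + 34(1.008665) = 62.513850 amu; Δm = 0.585550 amu; E_B = 545.44 MeV; E_B/A = 8.797 MeV
nickel-62 has the higher binding energy per nucleon, so it is the more tightly bound nucleus.

nickel-62; 8.80 MeV/nucleon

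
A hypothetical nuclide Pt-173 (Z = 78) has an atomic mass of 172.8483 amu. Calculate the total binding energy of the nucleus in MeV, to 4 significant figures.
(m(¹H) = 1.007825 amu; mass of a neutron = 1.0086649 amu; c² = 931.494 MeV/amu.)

The nucleus contains 78 protons and 173 − 78 = 95 neutrons.
Σm = 78·m(¹H) + 95·m_n = 78.610350 + 95.8231655 = 174.4335155 amu
Mass defect Δm = 174.4335155 − 172.8483 = 1.5852155 amu
E_B = 1.5852155 × 931.494 = 1476.62 MeV

1477 MeV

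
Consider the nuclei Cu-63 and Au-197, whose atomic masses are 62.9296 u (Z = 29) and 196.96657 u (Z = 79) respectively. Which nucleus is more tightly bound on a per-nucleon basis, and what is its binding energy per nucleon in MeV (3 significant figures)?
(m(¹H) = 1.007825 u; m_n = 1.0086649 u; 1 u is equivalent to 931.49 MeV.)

Cu-63; 8.75 MeV/nucleon

Cu-63: Σm = 29(1.007825) + 34(1.0086649) = 63.5215316 u; Δm = 0.5919316 u; E_B = 551.38 MeV; E_B/A = 8.752 MeV
Au-197: Σm = 79(1.007825) + 118(1.0086649) = 198.6406332 u; Δm = 1.6740632 u; E_B = 1559.4 MeV; E_B/A = 7.916 MeV
Cu-63 has the higher binding energy per nucleon, so it is the more tightly bound nucleus.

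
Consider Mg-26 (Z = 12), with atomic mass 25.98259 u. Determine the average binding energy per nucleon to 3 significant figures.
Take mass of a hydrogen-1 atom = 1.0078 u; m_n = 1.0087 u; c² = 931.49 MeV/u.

Z = 12, so N = A − Z = 26 − 12 = 14.
Mass of separated nucleons = 12(1.0078) + 14(1.0087) = 12.0936 + 14.1218 = 26.2154 u
The mass defect is 26.2154 − 25.98259 = 0.23281 u.
Converting to energy: 0.23281 u × 931.49 MeV/u = 216.860 MeV
Dividing by A = 26 gives 8.341 MeV per nucleon.

8.34 MeV/nucleon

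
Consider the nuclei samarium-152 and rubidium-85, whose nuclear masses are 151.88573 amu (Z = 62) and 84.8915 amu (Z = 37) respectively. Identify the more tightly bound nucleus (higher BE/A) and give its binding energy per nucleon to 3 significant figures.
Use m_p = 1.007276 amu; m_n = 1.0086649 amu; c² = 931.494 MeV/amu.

rubidium-85; 8.70 MeV/nucleon

samarium-152: Σm = 62(1.007276) + 90(1.0086649) = 153.2309530 amu; Δm = 1.3452230 amu; E_B = 1253.1 MeV; E_B/A = 8.244 MeV
rubidium-85: Σm = 37(1.007276) + 48(1.0086649) = 85.6851272 amu; Δm = 0.7936272 amu; E_B = 739.26 MeV; E_B/A = 8.697 MeV
rubidium-85 has the higher binding energy per nucleon, so it is the more tightly bound nucleus.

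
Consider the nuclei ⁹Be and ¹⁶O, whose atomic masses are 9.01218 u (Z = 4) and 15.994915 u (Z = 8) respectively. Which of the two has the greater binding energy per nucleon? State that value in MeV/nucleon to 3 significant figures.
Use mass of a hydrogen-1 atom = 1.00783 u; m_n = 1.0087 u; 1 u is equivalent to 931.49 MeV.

¹⁶O; 7.99 MeV/nucleon

⁹Be: Σm = 4(1.00783) + 5(1.0087) = 9.07482 u; Δm = 0.06264 u; E_B = 58.349 MeV; E_B/A = 6.483 MeV
¹⁶O: Σm = 8(1.00783) + 8(1.0087) = 16.13224 u; Δm = 0.137325 u; E_B = 127.917 MeV; E_B/A = 7.9948 MeV
¹⁶O has the higher binding energy per nucleon, so it is the more tightly bound nucleus.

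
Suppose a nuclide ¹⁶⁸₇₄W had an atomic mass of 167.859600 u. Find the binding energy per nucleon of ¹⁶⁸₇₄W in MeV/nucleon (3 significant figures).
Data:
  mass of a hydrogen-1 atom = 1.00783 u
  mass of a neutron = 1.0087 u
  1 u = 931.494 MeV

With 74 protons and 94 neutrons (A = 168):
Mass of separated nucleons = 74(1.00783) + 94(1.0087) = 74.57942 + 94.8178 = 169.39722 u
The mass defect is 169.39722 − 167.859600 = 1.537620 u.
E_B = 1.537620 × 931.494 = 1432.28 MeV
Dividing by A = 168 gives 8.525 MeV per nucleon.

8.53 MeV/nucleon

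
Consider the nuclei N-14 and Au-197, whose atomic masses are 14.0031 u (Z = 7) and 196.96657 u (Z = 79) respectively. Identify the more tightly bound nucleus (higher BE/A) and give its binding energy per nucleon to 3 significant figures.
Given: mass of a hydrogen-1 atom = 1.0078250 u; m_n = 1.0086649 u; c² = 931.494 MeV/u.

Au-197; 7.92 MeV/nucleon

N-14: Σm = 7(1.0078250) + 7(1.0086649) = 14.1154293 u; Δm = 0.1123293 u; E_B = 104.63 MeV; E_B/A = 7.474 MeV
Au-197: Σm = 79(1.0078250) + 118(1.0086649) = 198.6406332 u; Δm = 1.6740632 u; E_B = 1559.4 MeV; E_B/A = 7.916 MeV
Au-197 has the higher binding energy per nucleon, so it is the more tightly bound nucleus.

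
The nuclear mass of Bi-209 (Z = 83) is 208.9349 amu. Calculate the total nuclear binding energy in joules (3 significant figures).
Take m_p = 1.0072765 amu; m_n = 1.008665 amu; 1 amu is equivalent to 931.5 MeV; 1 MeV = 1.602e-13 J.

Z = 83, so N = A − Z = 209 − 83 = 126.
Mass of separated nucleons = 83(1.0072765) + 126(1.008665) = 83.6039495 + 127.091790 = 210.6957395 amu
Δm = 210.6957395 − 208.9349 = 1.7608395 amu
Converting to energy: 1.7608395 amu × 931.5 MeV/amu = 1640.22 MeV
In joules: 1640.22 MeV × 1.602e-13 J/MeV = 2.6276e-10 J

2.63e-10 J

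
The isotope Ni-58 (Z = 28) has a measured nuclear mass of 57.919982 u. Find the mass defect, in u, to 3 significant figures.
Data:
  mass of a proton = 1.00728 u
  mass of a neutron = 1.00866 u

0.544 u

Σm = 28·m_p + 30·m_n = 28.20384 + 30.25980 = 58.46364 u
The mass defect is 58.46364 − 57.919982 = 0.543658 u.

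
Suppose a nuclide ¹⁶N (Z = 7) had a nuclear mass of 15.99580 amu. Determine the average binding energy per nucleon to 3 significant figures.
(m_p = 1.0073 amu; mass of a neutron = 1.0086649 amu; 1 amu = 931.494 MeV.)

7.76 MeV/nucleon

The nucleus contains 7 protons and 16 − 7 = 9 neutrons.
Total constituent mass: 7 × 1.0073 + 9 × 1.0086649 = 16.1290841 amu
Mass defect Δm = 16.1290841 − 15.99580 = 0.1332841 amu
E_B = 0.1332841 × 931.494 = 124.153 MeV
BE/A = 124.153 MeV / 16 = 7.760 MeV/nucleon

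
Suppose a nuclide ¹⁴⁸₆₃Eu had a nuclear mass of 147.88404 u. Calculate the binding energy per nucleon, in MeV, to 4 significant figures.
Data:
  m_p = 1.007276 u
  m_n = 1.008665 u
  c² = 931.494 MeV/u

Z = 63, so N = A − Z = 148 − 63 = 85.
Total constituent mass: 63 × 1.007276 + 85 × 1.008665 = 149.194913 u
The mass defect is 149.194913 − 147.88404 = 1.310873 u.
Converting to energy: 1.310873 u × 931.494 MeV/u = 1221.07 MeV
BE/A = 1221.07 MeV / 148 = 8.250 MeV/nucleon

8.250 MeV/nucleon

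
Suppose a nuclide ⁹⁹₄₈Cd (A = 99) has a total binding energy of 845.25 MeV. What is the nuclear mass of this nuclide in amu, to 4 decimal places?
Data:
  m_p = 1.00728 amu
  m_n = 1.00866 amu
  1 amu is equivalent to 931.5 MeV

98.8837 amu

Mass defect = 845.25 MeV / (931.5 MeV/amu) = 0.907407 amu
Constituent mass = 48(1.00728) + 51(1.00866) = 99.79110 amu
Nuclear mass = 99.79110 − 0.907407 = 98.883693 amu ≈ 98.8837 amu (to 4 decimal places)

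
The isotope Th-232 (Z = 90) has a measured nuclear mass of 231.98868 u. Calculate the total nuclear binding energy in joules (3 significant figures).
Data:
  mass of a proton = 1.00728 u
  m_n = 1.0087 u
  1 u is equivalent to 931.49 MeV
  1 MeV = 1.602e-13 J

2.84e-10 J

The nucleus contains 90 protons and 232 − 90 = 142 neutrons.
Total constituent mass: 90 × 1.00728 + 142 × 1.0087 = 233.89060 u
The mass defect is 233.89060 − 231.98868 = 1.90192 u.
E_B = 1.90192 × 931.49 = 1771.62 MeV
In joules: 1771.62 MeV × 1.602e-13 J/MeV = 2.8381e-10 J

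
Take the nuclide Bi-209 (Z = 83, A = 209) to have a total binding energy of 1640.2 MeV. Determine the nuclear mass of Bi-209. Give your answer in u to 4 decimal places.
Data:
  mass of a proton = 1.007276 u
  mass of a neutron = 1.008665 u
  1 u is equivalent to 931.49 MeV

208.9349 u

Mass defect = 1640.2 MeV / (931.49 MeV/u) = 1.760835 u
Constituent mass = 83(1.007276) + 126(1.008665) = 210.695698 u
Nuclear mass = 210.695698 − 1.760835 = 208.934863 u ≈ 208.9349 u (to 4 decimal places)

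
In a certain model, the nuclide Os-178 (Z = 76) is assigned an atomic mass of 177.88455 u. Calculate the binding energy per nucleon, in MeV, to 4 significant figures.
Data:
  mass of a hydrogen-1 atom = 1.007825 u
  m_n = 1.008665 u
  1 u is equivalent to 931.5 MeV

8.342 MeV/nucleon

The nucleus contains 76 protons and 178 − 76 = 102 neutrons.
Σm = 76·m(¹H) + 102·m_n = 76.594700 + 102.883830 = 179.478530 u
The mass defect is 179.478530 − 177.88455 = 1.593980 u.
Converting to energy: 1.593980 u × 931.5 MeV/u = 1484.79 MeV
Per nucleon: 1484.79 / 178 = 8.342 MeV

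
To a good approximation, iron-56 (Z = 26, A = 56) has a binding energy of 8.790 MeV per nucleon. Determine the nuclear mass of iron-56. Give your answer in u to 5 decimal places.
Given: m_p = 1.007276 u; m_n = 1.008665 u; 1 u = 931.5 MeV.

Total binding energy = 56 × 8.790 = 492.240 MeV
Mass defect = 492.240 MeV / (931.5 MeV/u) = 0.5284380 u
Constituent mass = 26(1.007276) + 30(1.008665) = 56.449126 u
Nuclear mass = 56.449126 − 0.5284380 = 55.9206880 u ≈ 55.92069 u (to 5 decimal places)

55.92069 u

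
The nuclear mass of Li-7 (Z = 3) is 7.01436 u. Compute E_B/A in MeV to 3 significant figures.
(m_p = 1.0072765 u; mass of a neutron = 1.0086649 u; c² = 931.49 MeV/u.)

Mass of separated nucleons = 3(1.0072765) + 4(1.0086649) = 3.0218295 + 4.0346596 = 7.0564891 u
Δm = 7.0564891 − 7.01436 = 0.0421291 u
Binding energy = Δm·c² = 0.0421291 × 931.49 MeV/u = 39.2428 MeV
BE/A = 39.2428 MeV / 7 = 5.606 MeV/nucleon

5.61 MeV/nucleon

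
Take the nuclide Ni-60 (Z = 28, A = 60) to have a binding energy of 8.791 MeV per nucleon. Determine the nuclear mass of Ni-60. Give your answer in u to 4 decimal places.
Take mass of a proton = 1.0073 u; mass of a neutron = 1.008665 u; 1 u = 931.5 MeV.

59.9154 u

Total binding energy = 60 × 8.791 = 527.460 MeV
Mass defect = 527.460 MeV / (931.5 MeV/u) = 0.566248 u
Constituent mass = 28(1.0073) + 32(1.008665) = 60.481680 u
Nuclear mass = 60.481680 − 0.566248 = 59.915432 u ≈ 59.9154 u (to 4 decimal places)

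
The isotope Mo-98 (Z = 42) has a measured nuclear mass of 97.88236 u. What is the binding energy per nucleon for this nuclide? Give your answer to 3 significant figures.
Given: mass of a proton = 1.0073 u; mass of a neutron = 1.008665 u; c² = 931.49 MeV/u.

The nucleus contains 42 protons and 98 − 42 = 56 neutrons.
Total constituent mass: 42 × 1.0073 + 56 × 1.008665 = 98.791840 u
Mass defect Δm = 98.791840 − 97.88236 = 0.909480 u
Binding energy = Δm·c² = 0.909480 × 931.49 MeV/u = 847.172 MeV
Per nucleon: 847.172 / 98 = 8.6446 MeV

8.64 MeV/nucleon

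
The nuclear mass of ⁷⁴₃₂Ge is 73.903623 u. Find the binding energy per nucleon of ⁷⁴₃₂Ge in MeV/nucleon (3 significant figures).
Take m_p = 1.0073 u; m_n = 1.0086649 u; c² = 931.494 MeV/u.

With 32 protons and 42 neutrons (A = 74):
Mass of separated nucleons = 32(1.0073) + 42(1.0086649) = 32.2336 + 42.3639258 = 74.5975258 u
Mass defect Δm = 74.5975258 − 73.903623 = 0.6939028 u
Binding energy = Δm·c² = 0.6939028 × 931.494 MeV/u = 646.366 MeV
Per nucleon: 646.366 / 74 = 8.7347 MeV

8.73 MeV/nucleon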